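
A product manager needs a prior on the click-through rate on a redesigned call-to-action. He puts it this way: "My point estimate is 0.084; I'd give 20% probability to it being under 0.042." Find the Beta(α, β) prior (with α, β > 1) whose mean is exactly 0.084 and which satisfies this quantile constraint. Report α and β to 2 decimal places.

α ≈ 2.63, β ≈ 28.71

With mean 0.084 fixed, write α = 0.084s, β = 0.916s where s = α+β.
Need P(θ < 0.042) = 0.2 under Beta(0.084s, 0.916s). Normal approximation: (q−m)/√(m(1−m)/s) ≈ z_{0.2} = -0.842, so s ≈ 0.084·0.916·(-0.842)²/(0.042−0.084)² = 30.9.
At s = 30.9: P(θ<0.042) ≈ 0.202. Adjusting to match 0.2 gives s ≈ 31.34.
So α = 0.084·31.34 ≈ 2.63, β = 0.916·31.34 ≈ 28.71.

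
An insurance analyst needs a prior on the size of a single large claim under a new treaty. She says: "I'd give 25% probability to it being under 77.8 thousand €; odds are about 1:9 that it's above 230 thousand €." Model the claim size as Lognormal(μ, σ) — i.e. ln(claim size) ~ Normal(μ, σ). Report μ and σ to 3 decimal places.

μ ≈ 4.728, σ ≈ 0.554

If T ~ Lognormal(μ,σ) then ln T ~ Normal(μ,σ), so the p-quantile of ln T is μ + z_p·σ.
ln(77.8) = 4.354 and ln(230) = 5.438; z_{0.25} = -0.6745, z_{0.9} = 1.282.
σ = (5.438 − 4.354)/(1.282 − (-0.6745)) = 0.554.
μ = 4.354 − (-0.6745)·0.554 = 4.728.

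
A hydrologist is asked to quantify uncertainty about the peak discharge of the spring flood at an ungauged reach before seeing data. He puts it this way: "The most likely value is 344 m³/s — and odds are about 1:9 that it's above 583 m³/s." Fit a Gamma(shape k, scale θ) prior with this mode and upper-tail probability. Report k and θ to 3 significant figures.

Gamma(k,θ) with k>1 has mode (k−1)θ, so θ = 344/(k−1).
Need P(X < 583) = 0.9 with θ tied to k this way. Start at k = 2, θ = 344: P(X<583) ≈ 0.505.
Too low — raise k to concentrate. Iterating converges to k ≈ 7.8.
Then θ = 344/(7.8−1) ≈ 50.6.

k ≈ 7.8, θ ≈ 50.6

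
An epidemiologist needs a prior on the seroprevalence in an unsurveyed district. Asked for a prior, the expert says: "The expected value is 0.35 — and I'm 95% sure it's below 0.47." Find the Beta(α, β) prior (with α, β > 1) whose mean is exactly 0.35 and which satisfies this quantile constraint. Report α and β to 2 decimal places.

α ≈ 15.63, β ≈ 29.03

With mean 0.35 fixed, write α = 0.35s, β = 0.65s where s = α+β.
Need P(θ < 0.47) = 0.95 under Beta(0.35s, 0.65s). Normal approximation: (q−m)/√(m(1−m)/s) ≈ z_{0.95} = 1.64, so s ≈ 0.35·0.65·(1.64)²/(0.47−0.35)² = 42.7.
At s = 42.7: P(θ<0.47) ≈ 0.946. Adjusting to match 0.95 gives s ≈ 44.67.
So α = 0.35·44.67 ≈ 15.63, β = 0.65·44.67 ≈ 29.03.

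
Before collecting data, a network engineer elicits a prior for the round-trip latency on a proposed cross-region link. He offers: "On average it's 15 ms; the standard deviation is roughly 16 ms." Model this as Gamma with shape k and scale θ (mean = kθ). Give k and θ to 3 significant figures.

For Gamma(k, scale θ): mean = kθ, variance = kθ², so CV = 1/√k.
CV = SD/mean = 16/15 = 1.067, hence k = 1/CV² = 0.879.
Then θ = mean/k = 15/0.879 = 17.1.

k ≈ 0.879, θ ≈ 17.1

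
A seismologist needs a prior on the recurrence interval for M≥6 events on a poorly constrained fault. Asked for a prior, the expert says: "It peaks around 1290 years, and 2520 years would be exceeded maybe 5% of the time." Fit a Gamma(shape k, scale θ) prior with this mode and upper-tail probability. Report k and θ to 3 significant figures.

k ≈ 7.19, θ ≈ 208

Gamma(k,θ) with k>1 has mode (k−1)θ, so θ = 1290/(k−1).
Need P(X < 2520) = 0.95 with θ tied to k this way. Start at k = 2, θ = 1290: P(X<2520) ≈ 0.581.
Too low — raise k to concentrate. Iterating converges to k ≈ 7.19.
Then θ = 1290/(7.19−1) ≈ 208.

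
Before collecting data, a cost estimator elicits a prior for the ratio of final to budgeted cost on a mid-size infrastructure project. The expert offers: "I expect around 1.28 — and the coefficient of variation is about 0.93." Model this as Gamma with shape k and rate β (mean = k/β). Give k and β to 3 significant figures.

k ≈ 1.16, β ≈ 0.903

For Gamma(k, rate β): mean = k/β, variance = k/β², so CV = 1/√k.
CV = 0.93, hence k = 1/CV² = 1.16.
Then β = k/mean = 1.16/1.28 = 0.903.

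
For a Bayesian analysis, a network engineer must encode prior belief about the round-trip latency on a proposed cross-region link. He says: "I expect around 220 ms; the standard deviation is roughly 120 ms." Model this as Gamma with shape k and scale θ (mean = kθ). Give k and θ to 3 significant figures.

For Gamma(k, scale θ): mean = kθ, variance = kθ², so CV = 1/√k.
CV = SD/mean = 120/220 = 0.5455, hence k = 1/CV² = 3.36.
Then θ = mean/k = 220/3.36 = 65.5.

k ≈ 3.36, θ ≈ 65.5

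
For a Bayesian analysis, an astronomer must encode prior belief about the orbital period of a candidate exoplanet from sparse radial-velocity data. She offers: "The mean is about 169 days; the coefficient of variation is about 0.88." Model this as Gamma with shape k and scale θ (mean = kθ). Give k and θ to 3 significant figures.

For Gamma(k, scale θ): mean = kθ, variance = kθ², so CV = 1/√k.
CV = 0.88, hence k = 1/CV² = 1.29.
Then θ = mean/k = 169/1.29 = 131.

k ≈ 1.29, θ ≈ 131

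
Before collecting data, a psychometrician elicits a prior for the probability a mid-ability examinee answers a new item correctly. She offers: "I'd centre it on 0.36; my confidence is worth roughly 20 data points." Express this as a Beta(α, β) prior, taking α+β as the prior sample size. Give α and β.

α = 7.2, β = 12.8

Under the effective-sample-size interpretation, Beta(α, β) has prior mean α/(α+β) and prior sample size α+β.
So α+β = 20 and α/(α+β) = 0.36, giving α = 0.36·20 = 7.2 and β = 20 − 7.2 = 12.8.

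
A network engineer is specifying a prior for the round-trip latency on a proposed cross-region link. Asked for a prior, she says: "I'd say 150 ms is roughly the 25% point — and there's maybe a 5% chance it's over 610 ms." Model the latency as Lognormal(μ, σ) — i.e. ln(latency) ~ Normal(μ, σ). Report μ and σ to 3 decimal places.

μ ≈ 5.419, σ ≈ 0.605

If T ~ Lognormal(μ,σ) then ln T ~ Normal(μ,σ), so the p-quantile of ln T is μ + z_p·σ.
ln(150) = 5.011 and ln(610) = 6.413; z_{0.25} = -0.6745, z_{0.95} = 1.645.
σ = (6.413 − 5.011)/(1.645 − (-0.6745)) = 0.605.
μ = 5.011 − (-0.6745)·0.605 = 5.419.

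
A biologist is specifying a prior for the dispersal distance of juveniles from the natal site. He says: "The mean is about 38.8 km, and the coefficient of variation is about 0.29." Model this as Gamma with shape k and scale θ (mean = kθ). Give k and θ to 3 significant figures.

For Gamma(k, scale θ): mean = kθ, variance = kθ², so CV = 1/√k.
CV = 0.29, hence k = 1/CV² = 11.9.
Then θ = mean/k = 38.8/11.9 = 3.26.

k ≈ 11.9, θ ≈ 3.26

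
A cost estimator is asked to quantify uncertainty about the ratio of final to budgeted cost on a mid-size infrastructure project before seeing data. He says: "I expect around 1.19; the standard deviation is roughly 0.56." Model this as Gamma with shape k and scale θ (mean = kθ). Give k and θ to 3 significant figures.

k ≈ 4.52, θ ≈ 0.264

For Gamma(k, scale θ): mean = kθ, variance = kθ², so CV = 1/√k.
CV = SD/mean = 0.56/1.19 = 0.4706, hence k = 1/CV² = 4.52.
Then θ = mean/k = 1.19/4.52 = 0.264.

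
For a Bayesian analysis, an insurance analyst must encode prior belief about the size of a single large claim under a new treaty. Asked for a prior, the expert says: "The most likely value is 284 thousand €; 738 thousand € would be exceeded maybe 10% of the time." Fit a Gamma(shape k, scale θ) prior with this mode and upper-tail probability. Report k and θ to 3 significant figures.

Gamma(k,θ) with k>1 has mode (k−1)θ, so θ = 284/(k−1).
Need P(X < 738) = 0.9 with θ tied to k this way. Start at k = 2, θ = 284: P(X<738) ≈ 0.732.
Too low — raise k to concentrate. Iterating converges to k ≈ 3.1.
Then θ = 284/(3.1−1) ≈ 135.

k ≈ 3.1, θ ≈ 135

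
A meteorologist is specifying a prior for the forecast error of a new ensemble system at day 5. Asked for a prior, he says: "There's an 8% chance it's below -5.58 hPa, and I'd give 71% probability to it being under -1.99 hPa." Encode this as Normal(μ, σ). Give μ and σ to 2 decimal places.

μ = -3.00, σ = 1.83

The p-quantile of Normal(μ,σ) is μ + z_p·σ, with z_{0.08} = -1.405 and z_{0.71} = 0.5534.
Eliminate σ: μ = (z₂·x₁ − z₁·x₂)/(z₂ − z₁) = (0.5534·-5.58 − (-1.405)·-1.99)/1.958 = -3.00.
Then σ = (x₂ − x₁)/(z₂ − z₁) = (-1.99 − -5.58)/1.958 = 1.83.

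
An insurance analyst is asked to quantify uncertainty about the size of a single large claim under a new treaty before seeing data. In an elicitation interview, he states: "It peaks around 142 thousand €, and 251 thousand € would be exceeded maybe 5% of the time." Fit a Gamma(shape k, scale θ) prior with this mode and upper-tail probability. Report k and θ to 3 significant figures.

k ≈ 9.59, θ ≈ 16.5

Gamma(k,θ) with k>1 has mode (k−1)θ, so θ = 142/(k−1).
Need P(X < 251) = 0.95 with θ tied to k this way. Start at k = 2, θ = 142: P(X<251) ≈ 0.527.
Too low — raise k to concentrate. Iterating converges to k ≈ 9.59.
Then θ = 142/(9.59−1) ≈ 16.5.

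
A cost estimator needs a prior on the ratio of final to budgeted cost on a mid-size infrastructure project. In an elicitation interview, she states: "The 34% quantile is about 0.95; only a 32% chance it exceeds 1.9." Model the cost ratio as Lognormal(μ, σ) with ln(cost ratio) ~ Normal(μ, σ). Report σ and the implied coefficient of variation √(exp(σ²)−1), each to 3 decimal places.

σ ≈ 0.788, CV ≈ 0.927

If T ~ Lognormal(μ,σ) then ln T ~ Normal(μ,σ), so the p-quantile of ln T is μ + z_p·σ.
ln(0.95) = -0.05129 and ln(1.9) = 0.6419; z_{0.34} = -0.4125, z_{0.68} = 0.4677.
σ = (0.6419 − -0.05129)/(0.4677 − (-0.4125)) = 0.788.
μ = -0.05129 − (-0.4125)·0.788 = 0.274.
CV = √(exp(σ²)−1) = √(exp(0.6202)−1) = 0.927.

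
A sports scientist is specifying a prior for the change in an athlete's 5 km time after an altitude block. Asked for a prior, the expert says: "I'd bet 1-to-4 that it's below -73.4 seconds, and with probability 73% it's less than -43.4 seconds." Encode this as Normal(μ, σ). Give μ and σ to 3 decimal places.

For Normal(μ,σ), the p-quantile is μ + z_p·σ. Here z_{0.2} = -0.8416, z_{0.73} = 0.6128.
So -73.4 = μ − 0.8416σ and -43.4 = μ + 0.6128σ.
Subtracting: σ = (-43.4 − -73.4)/(0.6128 − (-0.8416)) = 20.627.
Then μ = -73.4 − (-0.8416)·20.627 = -56.040.

μ = -56.040, σ = 20.627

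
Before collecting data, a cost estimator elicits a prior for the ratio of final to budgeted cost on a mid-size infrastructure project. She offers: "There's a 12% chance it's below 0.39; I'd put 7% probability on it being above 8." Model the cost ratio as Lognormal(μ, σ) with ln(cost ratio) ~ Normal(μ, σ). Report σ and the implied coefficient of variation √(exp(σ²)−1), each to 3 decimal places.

σ ≈ 1.140, CV ≈ 1.633

If T ~ Lognormal(μ,σ) then ln T ~ Normal(μ,σ), so the p-quantile of ln T is μ + z_p·σ.
ln(0.39) = -0.9416 and ln(8) = 2.079; z_{0.12} = -1.175, z_{0.93} = 1.476.
σ = (2.079 − -0.9416)/(1.476 − (-1.175)) = 1.140.
μ = -0.9416 − (-1.175)·1.140 = 0.398.
CV = √(exp(σ²)−1) = √(exp(1.2989)−1) = 1.633.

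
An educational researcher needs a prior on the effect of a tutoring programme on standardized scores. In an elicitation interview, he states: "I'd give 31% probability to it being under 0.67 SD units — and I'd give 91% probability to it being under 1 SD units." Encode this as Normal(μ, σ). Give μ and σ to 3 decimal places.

μ = 0.759, σ = 0.180

The p-quantile of Normal(μ,σ) is μ + z_p·σ, with z_{0.31} = -0.4959 and z_{0.91} = 1.341.
Eliminate σ: μ = (z₂·x₁ − z₁·x₂)/(z₂ − z₁) = (1.341·0.67 − (-0.4959)·1)/1.837 = 0.759.
Then σ = (x₂ − x₁)/(z₂ − z₁) = (1 − 0.67)/1.837 = 0.180.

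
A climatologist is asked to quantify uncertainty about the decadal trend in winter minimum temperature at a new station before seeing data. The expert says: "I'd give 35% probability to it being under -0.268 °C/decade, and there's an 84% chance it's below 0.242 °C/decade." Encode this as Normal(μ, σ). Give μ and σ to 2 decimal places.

The p-quantile of Normal(μ,σ) is μ + z_p·σ, with z_{0.35} = -0.3853 and z_{0.84} = 0.9945.
Eliminate σ: μ = (z₂·x₁ − z₁·x₂)/(z₂ − z₁) = (0.9945·-0.268 − (-0.3853)·0.242)/1.38 = -0.13.
Then σ = (x₂ − x₁)/(z₂ − z₁) = (0.242 − -0.268)/1.38 = 0.37.

μ = -0.13, σ = 0.37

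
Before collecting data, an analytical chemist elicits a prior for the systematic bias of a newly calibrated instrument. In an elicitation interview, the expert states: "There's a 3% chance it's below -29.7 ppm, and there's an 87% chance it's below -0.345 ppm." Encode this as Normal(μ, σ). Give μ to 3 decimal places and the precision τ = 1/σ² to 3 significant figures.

μ = -11.340, τ = 0.0105

For Normal(μ,σ), the p-quantile is μ + z_p·σ. Here z_{0.03} = -1.881, z_{0.87} = 1.126.
So -29.7 = μ − 1.881σ and -0.345 = μ + 1.126σ.
Subtracting: σ = (-0.345 − -29.7)/(1.126 − (-1.881)) = 9.762.
Then μ = -29.7 − (-1.881)·9.762 = -11.340.
Precision τ = 1/σ² = 1/9.762² = 0.0105.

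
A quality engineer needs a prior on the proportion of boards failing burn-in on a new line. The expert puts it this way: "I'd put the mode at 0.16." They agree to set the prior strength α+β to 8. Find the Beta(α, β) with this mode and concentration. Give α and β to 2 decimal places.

For α,β > 1 the Beta mode is (α−1)/(α+β−2). With α+β = 8, the mode is (α−1)/6.
Set (α−1)/6 = 0.16 → α = 1 + 0.16·6 = 1.96.
β = 8 − α = 6.04.

α = 1.96, β = 6.04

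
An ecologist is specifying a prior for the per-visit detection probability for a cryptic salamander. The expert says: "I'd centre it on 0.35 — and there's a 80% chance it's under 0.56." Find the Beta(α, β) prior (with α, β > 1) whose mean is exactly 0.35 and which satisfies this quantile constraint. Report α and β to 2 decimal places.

α ≈ 1.20, β ≈ 2.23

With mean 0.35 fixed, write α = 0.35s, β = 0.65s where s = α+β.
Need P(θ < 0.56) = 0.8 under Beta(0.35s, 0.65s). Normal approximation: (q−m)/√(m(1−m)/s) ≈ z_{0.8} = 0.842, so s ≈ 0.35·0.65·(0.842)²/(0.56−0.35)² = 3.7.
At s = 3.7: P(θ<0.56) ≈ 0.806. Adjusting to match 0.8 gives s ≈ 3.43.
So α = 0.35·3.43 ≈ 1.20, β = 0.65·3.43 ≈ 2.23.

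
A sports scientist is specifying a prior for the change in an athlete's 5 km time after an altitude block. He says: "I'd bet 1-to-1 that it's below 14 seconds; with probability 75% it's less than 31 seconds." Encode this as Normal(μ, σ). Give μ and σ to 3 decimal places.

μ = 14.000, σ = 25.204

The p-quantile of Normal(μ,σ) is μ + z_p·σ, with z_{0.5} = 0 and z_{0.75} = 0.6745.
Eliminate σ: μ = (z₂·x₁ − z₁·x₂)/(z₂ − z₁) = (0.6745·14 − (0)·31)/0.6745 = 14.000.
Then σ = (x₂ − x₁)/(z₂ − z₁) = (31 − 14)/0.6745 = 25.204.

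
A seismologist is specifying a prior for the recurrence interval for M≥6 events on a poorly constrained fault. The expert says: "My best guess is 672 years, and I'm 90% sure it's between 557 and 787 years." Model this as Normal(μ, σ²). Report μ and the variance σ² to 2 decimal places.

A symmetric 90% interval runs μ ± z·σ with z = 1.645.
Half-width = 115, so σ = 115/1.645 = 69.915 and σ² = 4888.11.
μ is the stated best guess, 672.00.

μ = 672.00, σ² = 4888.11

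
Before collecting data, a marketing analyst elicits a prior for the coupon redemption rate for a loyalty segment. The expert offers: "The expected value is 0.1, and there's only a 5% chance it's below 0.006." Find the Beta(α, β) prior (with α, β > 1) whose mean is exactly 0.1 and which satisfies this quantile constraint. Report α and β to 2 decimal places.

α ≈ 1.02, β ≈ 9.21

With mean 0.1 fixed, write α = 0.1s, β = 0.9s where s = α+β.
Need P(θ < 0.006) = 0.05 under Beta(0.1s, 0.9s). Normal approximation: (q−m)/√(m(1−m)/s) ≈ z_{0.05} = -1.64, so s ≈ 0.1·0.9·(-1.64)²/(0.006−0.1)² = 27.6.
At s = 27.6: P(θ<0.006) ≈ 0.001. Adjusting to match 0.05 gives s ≈ 10.23.
So α = 0.1·10.23 ≈ 1.02, β = 0.9·10.23 ≈ 9.21.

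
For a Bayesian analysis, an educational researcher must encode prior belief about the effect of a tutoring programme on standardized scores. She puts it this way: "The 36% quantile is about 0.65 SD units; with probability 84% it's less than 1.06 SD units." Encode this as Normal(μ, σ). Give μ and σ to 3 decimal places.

For Normal(μ,σ), the p-quantile is μ + z_p·σ. Here z_{0.36} = -0.3585, z_{0.84} = 0.9945.
So 0.65 = μ − 0.3585σ and 1.06 = μ + 0.9945σ.
Subtracting: σ = (1.06 − 0.65)/(0.9945 − (-0.3585)) = 0.303.
Then μ = 0.65 − (-0.3585)·0.303 = 0.759.

μ = 0.759, σ = 0.303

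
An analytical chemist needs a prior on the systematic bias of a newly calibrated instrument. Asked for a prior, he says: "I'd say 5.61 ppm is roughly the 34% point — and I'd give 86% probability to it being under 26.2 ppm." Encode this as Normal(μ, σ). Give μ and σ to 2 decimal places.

The p-quantile of Normal(μ,σ) is μ + z_p·σ, with z_{0.34} = -0.4125 and z_{0.86} = 1.08.
Eliminate σ: μ = (z₂·x₁ − z₁·x₂)/(z₂ − z₁) = (1.08·5.61 − (-0.4125)·26.2)/1.493 = 11.30.
Then σ = (x₂ − x₁)/(z₂ − z₁) = (26.2 − 5.61)/1.493 = 13.79.

μ = 11.30, σ = 13.79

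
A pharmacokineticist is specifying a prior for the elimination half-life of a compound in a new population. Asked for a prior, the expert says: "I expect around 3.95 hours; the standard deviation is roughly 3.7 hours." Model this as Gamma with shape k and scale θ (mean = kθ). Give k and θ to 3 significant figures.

k ≈ 1.14, θ ≈ 3.47

For Gamma(k, scale θ): mean = kθ, variance = kθ², so CV = 1/√k.
CV = SD/mean = 3.7/3.95 = 0.9367, hence k = 1/CV² = 1.14.
Then θ = mean/k = 3.95/1.14 = 3.47.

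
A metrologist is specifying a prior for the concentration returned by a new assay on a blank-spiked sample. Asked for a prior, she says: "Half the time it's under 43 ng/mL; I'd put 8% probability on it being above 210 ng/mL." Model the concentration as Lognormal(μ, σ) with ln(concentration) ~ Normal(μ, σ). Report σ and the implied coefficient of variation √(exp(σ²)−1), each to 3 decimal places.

If T ~ Lognormal(μ,σ) then ln T ~ Normal(μ,σ), so the p-quantile of ln T is μ + z_p·σ.
ln(43) = 3.761 and ln(210) = 5.347; z_{0.5} = 0, z_{0.92} = 1.405.
σ = (5.347 − 3.761)/(1.405 − (0)) = 1.129.
μ = 3.761 − (0)·1.129 = 3.761.
CV = √(exp(σ²)−1) = √(exp(1.2740)−1) = 1.605.

σ ≈ 1.129, CV ≈ 1.605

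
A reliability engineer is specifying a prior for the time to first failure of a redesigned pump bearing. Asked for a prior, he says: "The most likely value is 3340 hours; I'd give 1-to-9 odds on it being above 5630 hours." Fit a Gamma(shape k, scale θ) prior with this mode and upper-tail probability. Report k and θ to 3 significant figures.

Gamma(k,θ) with k>1 has mode (k−1)θ, so θ = 3340/(k−1).
Need P(X < 5630) = 0.9 with θ tied to k this way. Start at k = 2, θ = 3340: P(X<5630) ≈ 0.502.
Too low — raise k to concentrate. Iterating converges to k ≈ 7.94.
Then θ = 3340/(7.94−1) ≈ 481.

k ≈ 7.94, θ ≈ 481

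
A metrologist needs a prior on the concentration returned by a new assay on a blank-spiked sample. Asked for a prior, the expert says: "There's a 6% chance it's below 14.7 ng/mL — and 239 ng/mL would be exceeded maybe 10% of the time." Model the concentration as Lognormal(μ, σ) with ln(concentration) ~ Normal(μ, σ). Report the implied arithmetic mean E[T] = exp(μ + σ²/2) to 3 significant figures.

E[T] ≈ 110 ng/mL

If T ~ Lognormal(μ,σ) then ln T ~ Normal(μ,σ), so the p-quantile of ln T is μ + z_p·σ.
ln(14.7) = 2.688 and ln(239) = 5.476; z_{0.06} = -1.555, z_{0.9} = 1.282.
σ = (5.476 − 2.688)/(1.282 − (-1.555)) = 0.983.
μ = 2.688 − (-1.555)·0.983 = 4.216.
E[T] = exp(μ + σ²/2) = exp(4.216 + 0.4833) = 110 ng/mL.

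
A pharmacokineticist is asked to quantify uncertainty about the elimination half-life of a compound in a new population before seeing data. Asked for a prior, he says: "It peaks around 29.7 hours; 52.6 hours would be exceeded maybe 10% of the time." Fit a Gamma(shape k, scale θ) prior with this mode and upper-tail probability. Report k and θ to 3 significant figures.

Gamma(k,θ) with k>1 has mode (k−1)θ, so θ = 29.7/(k−1).
Need P(X < 52.6) = 0.9 with θ tied to k this way. Start at k = 2, θ = 29.7: P(X<52.6) ≈ 0.528.
Too low — raise k to concentrate. Iterating converges to k ≈ 6.82.
Then θ = 29.7/(6.82−1) ≈ 5.1.

k ≈ 6.82, θ ≈ 5.1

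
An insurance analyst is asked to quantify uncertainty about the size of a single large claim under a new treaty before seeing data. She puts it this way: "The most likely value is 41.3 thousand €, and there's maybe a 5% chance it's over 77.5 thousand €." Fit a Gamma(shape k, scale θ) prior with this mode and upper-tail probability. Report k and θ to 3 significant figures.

k ≈ 8.02, θ ≈ 5.88

Gamma(k,θ) with k>1 has mode (k−1)θ, so θ = 41.3/(k−1).
Need P(X < 77.5) = 0.95 with θ tied to k this way. Start at k = 2, θ = 41.3: P(X<77.5) ≈ 0.560.
Too low — raise k to concentrate. Iterating converges to k ≈ 8.02.
Then θ = 41.3/(8.02−1) ≈ 5.88.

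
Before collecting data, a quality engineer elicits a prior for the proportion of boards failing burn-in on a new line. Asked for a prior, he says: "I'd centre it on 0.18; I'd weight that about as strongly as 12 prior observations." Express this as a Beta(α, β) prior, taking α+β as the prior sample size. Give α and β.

α = 2.16, β = 9.84

Under the effective-sample-size interpretation, Beta(α, β) has prior mean α/(α+β) and prior sample size α+β.
So α+β = 12 and α/(α+β) = 0.18, giving α = 0.18·12 = 2.16 and β = 12 − 2.16 = 9.84.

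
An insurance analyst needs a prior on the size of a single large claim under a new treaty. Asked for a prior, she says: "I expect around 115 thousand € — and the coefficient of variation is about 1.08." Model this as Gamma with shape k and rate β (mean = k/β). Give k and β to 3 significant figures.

For Gamma(k, rate β): mean = k/β, variance = k/β², so CV = 1/√k.
CV = 1.08, hence k = 1/CV² = 0.857.
Then β = k/mean = 0.857/115 = 0.00746.

k ≈ 0.857, β ≈ 0.00746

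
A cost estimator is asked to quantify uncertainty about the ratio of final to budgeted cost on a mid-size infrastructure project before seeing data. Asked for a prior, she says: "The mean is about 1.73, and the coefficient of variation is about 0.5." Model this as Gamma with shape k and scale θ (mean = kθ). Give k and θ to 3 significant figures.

k ≈ 4, θ ≈ 0.432

For Gamma(k, scale θ): mean = kθ, variance = kθ², so CV = 1/√k.
CV = 0.5, hence k = 1/CV² = 4.
Then θ = mean/k = 1.73/4 = 0.432.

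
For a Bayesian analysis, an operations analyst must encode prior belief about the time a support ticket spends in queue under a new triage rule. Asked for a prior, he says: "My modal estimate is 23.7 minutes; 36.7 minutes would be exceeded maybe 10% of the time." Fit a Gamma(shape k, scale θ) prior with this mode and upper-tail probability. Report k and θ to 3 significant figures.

Gamma(k,θ) with k>1 has mode (k−1)θ, so θ = 23.7/(k−1).
Need P(X < 36.7) = 0.9 with θ tied to k this way. Start at k = 2, θ = 23.7: P(X<36.7) ≈ 0.458.
Too low — raise k to concentrate. Iterating converges to k ≈ 10.8.
Then θ = 23.7/(10.8−1) ≈ 2.42.

k ≈ 10.8, θ ≈ 2.42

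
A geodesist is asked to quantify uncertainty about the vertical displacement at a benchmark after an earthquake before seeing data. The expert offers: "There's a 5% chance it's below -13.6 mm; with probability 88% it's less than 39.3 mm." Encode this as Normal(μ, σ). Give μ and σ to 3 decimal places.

μ = 17.257, σ = 18.760

The p-quantile of Normal(μ,σ) is μ + z_p·σ, with z_{0.05} = -1.645 and z_{0.88} = 1.175.
Eliminate σ: μ = (z₂·x₁ − z₁·x₂)/(z₂ − z₁) = (1.175·-13.6 − (-1.645)·39.3)/2.82 = 17.257.
Then σ = (x₂ − x₁)/(z₂ − z₁) = (39.3 − -13.6)/2.82 = 18.760.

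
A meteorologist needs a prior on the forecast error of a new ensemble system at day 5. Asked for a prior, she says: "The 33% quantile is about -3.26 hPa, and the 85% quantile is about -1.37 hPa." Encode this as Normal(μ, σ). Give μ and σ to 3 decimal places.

For Normal(μ,σ), the p-quantile is μ + z_p·σ. Here z_{0.33} = -0.4399, z_{0.85} = 1.036.
So -3.26 = μ − 0.4399σ and -1.37 = μ + 1.036σ.
Subtracting: σ = (-1.37 − -3.26)/(1.036 − (-0.4399)) = 1.280.
Then μ = -3.26 − (-0.4399)·1.280 = -2.697.

μ = -2.697, σ = 1.280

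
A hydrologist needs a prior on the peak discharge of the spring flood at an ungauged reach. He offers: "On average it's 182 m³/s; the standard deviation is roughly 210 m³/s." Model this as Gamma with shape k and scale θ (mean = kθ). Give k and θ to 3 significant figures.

k ≈ 0.751, θ ≈ 242

For Gamma(k, scale θ): mean = kθ, variance = kθ², so CV = 1/√k.
CV = SD/mean = 210/182 = 1.154, hence k = 1/CV² = 0.751.
Then θ = mean/k = 182/0.751 = 242.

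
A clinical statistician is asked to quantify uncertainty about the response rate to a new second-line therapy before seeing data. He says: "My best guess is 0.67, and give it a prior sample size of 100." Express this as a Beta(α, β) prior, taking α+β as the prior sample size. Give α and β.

α = 67, β = 33

Under the effective-sample-size interpretation, Beta(α, β) has prior mean α/(α+β) and prior sample size α+β.
So α+β = 100 and α/(α+β) = 0.67, giving α = 0.67·100 = 67 and β = 100 − 67 = 33.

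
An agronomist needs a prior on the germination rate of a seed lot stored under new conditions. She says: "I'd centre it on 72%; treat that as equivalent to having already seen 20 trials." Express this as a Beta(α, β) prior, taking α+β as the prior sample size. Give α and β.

α = 14.4, β = 5.6

Under the effective-sample-size interpretation, Beta(α, β) has prior mean α/(α+β) and prior sample size α+β.
So α+β = 20 and α/(α+β) = 0.72, giving α = 0.72·20 = 14.4 and β = 20 − 14.4 = 5.6.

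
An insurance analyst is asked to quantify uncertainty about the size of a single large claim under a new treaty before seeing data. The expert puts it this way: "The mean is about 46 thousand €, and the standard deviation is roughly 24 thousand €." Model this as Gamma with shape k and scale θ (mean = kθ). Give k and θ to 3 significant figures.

k ≈ 3.67, θ ≈ 12.5

For Gamma(k, scale θ): mean = kθ, variance = kθ², so CV = 1/√k.
CV = SD/mean = 24/46 = 0.5217, hence k = 1/CV² = 3.67.
Then θ = mean/k = 46/3.67 = 12.5.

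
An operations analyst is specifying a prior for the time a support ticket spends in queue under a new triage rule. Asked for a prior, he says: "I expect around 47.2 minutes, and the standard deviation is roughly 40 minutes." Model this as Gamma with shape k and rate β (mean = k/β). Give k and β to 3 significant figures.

For Gamma(k, rate β): mean = k/β, variance = k/β², so CV = 1/√k.
CV = SD/mean = 40/47.2 = 0.8475, hence k = 1/CV² = 1.39.
Then β = k/mean = 1.39/47.2 = 0.0295.

k ≈ 1.39, β ≈ 0.0295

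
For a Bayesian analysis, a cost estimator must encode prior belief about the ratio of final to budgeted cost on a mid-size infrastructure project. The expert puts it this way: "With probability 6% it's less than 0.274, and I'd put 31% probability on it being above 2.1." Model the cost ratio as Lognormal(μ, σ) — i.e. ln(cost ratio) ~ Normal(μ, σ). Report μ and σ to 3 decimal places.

μ ≈ 0.249, σ ≈ 0.993

If T ~ Lognormal(μ,σ) then ln T ~ Normal(μ,σ), so the p-quantile of ln T is μ + z_p·σ.
ln(0.274) = -1.295 and ln(2.1) = 0.7419; z_{0.06} = -1.555, z_{0.69} = 0.4959.
σ = (0.7419 − -1.295)/(0.4959 − (-1.555)) = 0.993.
μ = -1.295 − (-1.555)·0.993 = 0.249.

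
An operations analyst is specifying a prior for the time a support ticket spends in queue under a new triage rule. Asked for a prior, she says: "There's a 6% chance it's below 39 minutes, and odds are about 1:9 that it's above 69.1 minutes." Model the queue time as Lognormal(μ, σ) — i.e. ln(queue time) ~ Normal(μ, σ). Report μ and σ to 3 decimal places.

If T ~ Lognormal(μ,σ) then ln T ~ Normal(μ,σ), so the p-quantile of ln T is μ + z_p·σ.
ln(39) = 3.664 and ln(69.1) = 4.236; z_{0.06} = -1.555, z_{0.9} = 1.282.
σ = (4.236 − 3.664)/(1.282 − (-1.555)) = 0.202.
μ = 3.664 − (-1.555)·0.202 = 3.977.

μ ≈ 3.977, σ ≈ 0.202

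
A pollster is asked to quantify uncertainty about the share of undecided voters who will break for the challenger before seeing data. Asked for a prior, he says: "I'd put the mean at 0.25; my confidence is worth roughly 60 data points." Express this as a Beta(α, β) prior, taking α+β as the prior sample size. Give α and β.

α = 15, β = 45

Under the effective-sample-size interpretation, Beta(α, β) has prior mean α/(α+β) and prior sample size α+β.
So α+β = 60 and α/(α+β) = 0.25, giving α = 0.25·60 = 15 and β = 60 − 15 = 45.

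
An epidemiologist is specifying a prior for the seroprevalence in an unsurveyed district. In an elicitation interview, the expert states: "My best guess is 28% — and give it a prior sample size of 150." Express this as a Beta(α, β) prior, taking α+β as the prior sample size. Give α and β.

α = 42, β = 108

Under the effective-sample-size interpretation, Beta(α, β) has prior mean α/(α+β) and prior sample size α+β.
So α+β = 150 and α/(α+β) = 0.28, giving α = 0.28·150 = 42 and β = 150 − 42 = 108.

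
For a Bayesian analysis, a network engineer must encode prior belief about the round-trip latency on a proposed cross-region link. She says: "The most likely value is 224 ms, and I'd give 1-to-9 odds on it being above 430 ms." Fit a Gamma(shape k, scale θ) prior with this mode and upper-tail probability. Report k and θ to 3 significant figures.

k ≈ 5.5, θ ≈ 49.8

Gamma(k,θ) with k>1 has mode (k−1)θ, so θ = 224/(k−1).
Need P(X < 430) = 0.9 with θ tied to k this way. Start at k = 2, θ = 224: P(X<430) ≈ 0.572.
Too low — raise k to concentrate. Iterating converges to k ≈ 5.5.
Then θ = 224/(5.5−1) ≈ 49.8.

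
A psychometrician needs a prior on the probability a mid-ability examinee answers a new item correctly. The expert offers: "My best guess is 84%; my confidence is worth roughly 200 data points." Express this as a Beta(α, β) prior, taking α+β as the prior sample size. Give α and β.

α = 168, β = 32

Under the effective-sample-size interpretation, Beta(α, β) has prior mean α/(α+β) and prior sample size α+β.
So α+β = 200 and α/(α+β) = 0.84, giving α = 0.84·200 = 168 and β = 200 − 168 = 32.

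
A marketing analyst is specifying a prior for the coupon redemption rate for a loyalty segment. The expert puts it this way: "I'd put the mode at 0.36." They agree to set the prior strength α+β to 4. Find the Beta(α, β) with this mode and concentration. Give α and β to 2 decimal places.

For α,β > 1 the Beta mode is (α−1)/(α+β−2). With α+β = 4, the mode is (α−1)/2.
Set (α−1)/2 = 0.36 → α = 1 + 0.36·2 = 1.72.
β = 4 − α = 2.28.

α = 1.72, β = 2.28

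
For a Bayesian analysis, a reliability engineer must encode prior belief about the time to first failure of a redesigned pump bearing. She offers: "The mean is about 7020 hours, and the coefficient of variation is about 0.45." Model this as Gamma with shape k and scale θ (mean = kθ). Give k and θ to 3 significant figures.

k ≈ 4.94, θ ≈ 1420

For Gamma(k, scale θ): mean = kθ, variance = kθ², so CV = 1/√k.
CV = 0.45, hence k = 1/CV² = 4.94.
Then θ = mean/k = 7020/4.94 = 1420.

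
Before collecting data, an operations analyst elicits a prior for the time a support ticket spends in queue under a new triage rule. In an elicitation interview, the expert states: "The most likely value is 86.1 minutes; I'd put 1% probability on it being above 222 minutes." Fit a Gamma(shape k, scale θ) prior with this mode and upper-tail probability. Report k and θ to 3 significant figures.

Gamma(k,θ) with k>1 has mode (k−1)θ, so θ = 86.1/(k−1).
Need P(X < 222) = 0.99 with θ tied to k this way. Start at k = 2, θ = 86.1: P(X<222) ≈ 0.728.
Too low — raise k to concentrate. Iterating converges to k ≈ 6.2.
Then θ = 86.1/(6.2−1) ≈ 16.6.

k ≈ 6.2, θ ≈ 16.6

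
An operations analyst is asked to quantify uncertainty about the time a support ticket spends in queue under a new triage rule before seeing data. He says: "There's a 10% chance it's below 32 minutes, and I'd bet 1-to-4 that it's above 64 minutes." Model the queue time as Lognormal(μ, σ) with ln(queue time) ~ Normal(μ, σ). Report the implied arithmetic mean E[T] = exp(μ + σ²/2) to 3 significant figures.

E[T] ≈ 51.3 minutes

If T ~ Lognormal(μ,σ) then ln T ~ Normal(μ,σ), so the p-quantile of ln T is μ + z_p·σ.
ln(32) = 3.466 and ln(64) = 4.159; z_{0.1} = -1.282, z_{0.8} = 0.8416.
σ = (4.159 − 3.466)/(0.8416 − (-1.282)) = 0.326.
μ = 3.466 − (-1.282)·0.326 = 3.884.
E[T] = exp(μ + σ²/2) = exp(3.884 + 0.0533) = 51.3 minutes.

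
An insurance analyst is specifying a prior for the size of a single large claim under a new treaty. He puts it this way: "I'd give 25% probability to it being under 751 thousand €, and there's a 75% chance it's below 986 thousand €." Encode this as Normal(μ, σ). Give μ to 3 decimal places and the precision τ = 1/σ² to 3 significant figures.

μ = 868.500, τ = 3.3e-05

For Normal(μ,σ), the p-quantile is μ + z_p·σ. Here z_{0.25} = -0.6745, z_{0.75} = 0.6745.
So 751 = μ − 0.6745σ and 986 = μ + 0.6745σ.
Subtracting: σ = (986 − 751)/(0.6745 − (-0.6745)) = 174.206.
Then μ = 751 − (-0.6745)·174.206 = 868.500.
Precision τ = 1/σ² = 1/174.2² = 3.3e-05.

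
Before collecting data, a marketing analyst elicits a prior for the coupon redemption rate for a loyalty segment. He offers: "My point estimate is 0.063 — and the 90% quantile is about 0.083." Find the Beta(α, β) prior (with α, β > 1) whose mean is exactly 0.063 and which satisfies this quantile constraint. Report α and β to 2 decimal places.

α ≈ 16.19, β ≈ 240.72

With mean 0.063 fixed, write α = 0.063s, β = 0.937s where s = α+β.
Need P(θ < 0.083) = 0.9 under Beta(0.063s, 0.937s). Normal approximation: (q−m)/√(m(1−m)/s) ≈ z_{0.9} = 1.28, so s ≈ 0.063·0.937·(1.28)²/(0.083−0.063)² = 242.4.
At s = 242.4: P(θ<0.083) ≈ 0.894. Adjusting to match 0.9 gives s ≈ 256.91.
So α = 0.063·256.91 ≈ 16.19, β = 0.937·256.91 ≈ 240.72.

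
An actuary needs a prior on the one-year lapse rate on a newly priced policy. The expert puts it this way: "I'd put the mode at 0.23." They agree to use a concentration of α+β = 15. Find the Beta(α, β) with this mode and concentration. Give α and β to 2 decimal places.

α = 3.99, β = 11.01

For α,β > 1 the Beta mode is (α−1)/(α+β−2). With α+β = 15, the mode is (α−1)/13.
Set (α−1)/13 = 0.23 → α = 1 + 0.23·13 = 3.99.
β = 15 − α = 11.01.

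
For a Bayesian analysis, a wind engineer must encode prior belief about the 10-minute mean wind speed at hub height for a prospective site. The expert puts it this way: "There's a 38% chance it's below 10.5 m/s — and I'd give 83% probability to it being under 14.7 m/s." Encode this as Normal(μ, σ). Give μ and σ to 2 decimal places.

The p-quantile of Normal(μ,σ) is μ + z_p·σ, with z_{0.38} = -0.3055 and z_{0.83} = 0.9542.
Eliminate σ: μ = (z₂·x₁ − z₁·x₂)/(z₂ − z₁) = (0.9542·10.5 − (-0.3055)·14.7)/1.26 = 11.52.
Then σ = (x₂ − x₁)/(z₂ − z₁) = (14.7 − 10.5)/1.26 = 3.33.

μ = 11.52, σ = 3.33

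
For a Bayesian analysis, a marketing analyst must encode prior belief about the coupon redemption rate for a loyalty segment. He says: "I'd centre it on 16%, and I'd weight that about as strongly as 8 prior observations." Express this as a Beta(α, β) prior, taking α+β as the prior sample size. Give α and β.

α = 1.28, β = 6.72

Under the effective-sample-size interpretation, Beta(α, β) has prior mean α/(α+β) and prior sample size α+β.
So α+β = 8 and α/(α+β) = 0.16, giving α = 0.16·8 = 1.28 and β = 8 − 1.28 = 6.72.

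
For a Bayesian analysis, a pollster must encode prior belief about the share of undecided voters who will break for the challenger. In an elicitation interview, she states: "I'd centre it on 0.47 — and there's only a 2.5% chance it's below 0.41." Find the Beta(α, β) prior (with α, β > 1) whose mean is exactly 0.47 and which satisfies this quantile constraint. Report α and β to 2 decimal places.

With mean 0.47 fixed, write α = 0.47s, β = 0.53s where s = α+β.
Need P(θ < 0.41) = 0.025 under Beta(0.47s, 0.53s). Normal approximation: (q−m)/√(m(1−m)/s) ≈ z_{0.025} = -1.96, so s ≈ 0.47·0.53·(-1.96)²/(0.41−0.47)² = 265.8.
At s = 265.8: P(θ<0.41) ≈ 0.024. Adjusting to match 0.025 gives s ≈ 262.47.
So α = 0.47·262.47 ≈ 123.36, β = 0.53·262.47 ≈ 139.11.

α ≈ 123.36, β ≈ 139.11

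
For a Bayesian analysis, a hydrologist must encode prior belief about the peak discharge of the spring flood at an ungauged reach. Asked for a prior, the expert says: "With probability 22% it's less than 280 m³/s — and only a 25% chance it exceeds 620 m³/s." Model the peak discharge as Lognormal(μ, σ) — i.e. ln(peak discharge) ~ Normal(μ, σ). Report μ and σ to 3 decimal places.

μ ≈ 6.059, σ ≈ 0.549

If T ~ Lognormal(μ,σ) then ln T ~ Normal(μ,σ), so the p-quantile of ln T is μ + z_p·σ.
ln(280) = 5.635 and ln(620) = 6.43; z_{0.22} = -0.7722, z_{0.75} = 0.6745.
σ = (6.43 − 5.635)/(0.6745 − (-0.7722)) = 0.549.
μ = 5.635 − (-0.7722)·0.549 = 6.059.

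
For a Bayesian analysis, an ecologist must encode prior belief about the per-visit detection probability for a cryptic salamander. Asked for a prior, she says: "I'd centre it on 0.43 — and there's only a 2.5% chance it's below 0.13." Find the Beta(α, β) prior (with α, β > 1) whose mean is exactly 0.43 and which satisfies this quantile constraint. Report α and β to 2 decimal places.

α ≈ 3.32, β ≈ 4.41

With mean 0.43 fixed, write α = 0.43s, β = 0.57s where s = α+β.
Need P(θ < 0.13) = 0.025 under Beta(0.43s, 0.57s). Normal approximation: (q−m)/√(m(1−m)/s) ≈ z_{0.025} = -1.96, so s ≈ 0.43·0.57·(-1.96)²/(0.13−0.43)² = 10.5.
At s = 10.5: P(θ<0.13) ≈ 0.010. Adjusting to match 0.025 gives s ≈ 7.73.
So α = 0.43·7.73 ≈ 3.32, β = 0.57·7.73 ≈ 4.41.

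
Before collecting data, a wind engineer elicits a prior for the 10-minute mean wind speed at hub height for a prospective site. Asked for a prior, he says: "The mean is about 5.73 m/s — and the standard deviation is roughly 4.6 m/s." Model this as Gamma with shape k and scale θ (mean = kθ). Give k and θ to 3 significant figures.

k ≈ 1.55, θ ≈ 3.69

For Gamma(k, scale θ): mean = kθ, variance = kθ², so CV = 1/√k.
CV = SD/mean = 4.6/5.73 = 0.8028, hence k = 1/CV² = 1.55.
Then θ = mean/k = 5.73/1.55 = 3.69.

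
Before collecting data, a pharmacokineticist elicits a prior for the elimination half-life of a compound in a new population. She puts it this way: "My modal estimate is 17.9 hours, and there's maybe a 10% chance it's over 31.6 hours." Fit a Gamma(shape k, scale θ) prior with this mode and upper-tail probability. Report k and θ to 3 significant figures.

k ≈ 6.88, θ ≈ 3.04

Gamma(k,θ) with k>1 has mode (k−1)θ, so θ = 17.9/(k−1).
Need P(X < 31.6) = 0.9 with θ tied to k this way. Start at k = 2, θ = 17.9: P(X<31.6) ≈ 0.527.
Too low — raise k to concentrate. Iterating converges to k ≈ 6.88.
Then θ = 17.9/(6.88−1) ≈ 3.04.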